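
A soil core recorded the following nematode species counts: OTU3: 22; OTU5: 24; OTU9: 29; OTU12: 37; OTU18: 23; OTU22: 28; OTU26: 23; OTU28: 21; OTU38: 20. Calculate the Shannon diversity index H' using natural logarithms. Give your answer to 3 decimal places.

2.179

Total N = 22+24+29+37+23+28+23+21+20 = 227, so the proportions are 0.09692, 0.10573, 0.12775, 0.163, 0.10132, 0.12335, 0.10132, 0.09251, 0.08811 (working shown to 5 dp, full precision carried).
Each pᵢ ln pᵢ term: 0.09692×(-2.33391)=-0.22619, 0.10573×(-2.24690)=-0.23756, 0.12775×(-2.05765)=-0.26287, 0.163×(-1.81403)=-0.29568, 0.10132×(-2.28946)=-0.23197, 0.12335×(-2.09275)=-0.25814, 0.10132×(-2.28946)=-0.23197, 0.09251×(-2.38043)=-0.22022, 0.08811×(-2.42922)=-0.21403.
Sum = -2.17862, so H' = 2.179.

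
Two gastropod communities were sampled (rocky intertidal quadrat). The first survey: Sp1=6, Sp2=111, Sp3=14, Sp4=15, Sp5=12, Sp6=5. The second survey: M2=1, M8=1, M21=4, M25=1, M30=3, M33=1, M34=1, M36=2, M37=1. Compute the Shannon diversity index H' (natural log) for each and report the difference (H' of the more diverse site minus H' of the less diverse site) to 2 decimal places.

The first survey: N=163, proportions 0.0368, 0.681, 0.0859, 0.092, 0.0736, 0.0307, giving H' = 1.1125 (working shown to 4 dp, full precision carried).
The second survey: N=15, proportions 0.0667, 0.0667, 0.2667, 0.0667, 0.2, 0.0667, 0.0667, 0.1333, 0.0667, giving H' = 2.0262.
Difference = |1.1125 − 2.0262| = 0.9137, i.e. 0.91 to 2 decimal places.

0.91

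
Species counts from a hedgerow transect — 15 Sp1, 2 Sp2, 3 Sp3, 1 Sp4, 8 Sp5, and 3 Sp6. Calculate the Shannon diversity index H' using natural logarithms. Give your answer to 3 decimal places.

Total N = 15+2+3+1+8+3 = 32, so the proportions are 0.46875, 0.0625, 0.09375, 0.03125, 0.25, 0.09375 (working shown to 5 dp, full precision carried).
Each pᵢ ln pᵢ term: 0.46875×(-0.75769)=-0.35517, 0.0625×(-2.77259)=-0.17329, 0.09375×(-2.36712)=-0.22192, 0.03125×(-3.46574)=-0.10830, 0.25×(-1.38629)=-0.34657, 0.09375×(-2.36712)=-0.22192.
Sum = -1.42717, so H' = 1.427.

1.427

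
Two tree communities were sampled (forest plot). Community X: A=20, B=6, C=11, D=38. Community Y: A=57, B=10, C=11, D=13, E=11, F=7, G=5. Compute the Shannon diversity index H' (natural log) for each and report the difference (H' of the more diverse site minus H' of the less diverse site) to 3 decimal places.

0.387

Community X: N=75, proportions 0.26667, 0.08, 0.14667, 0.50667, giving H' = 1.18055 (working shown to 5 dp, full precision carried).
Community Y: N=114, proportions 0.5, 0.08772, 0.09649, 0.11404, 0.09649, 0.0614, 0.04386, giving H' = 1.56737.
Difference = |1.18055 − 1.56737| = 0.38682, i.e. 0.387 to 3 decimal places.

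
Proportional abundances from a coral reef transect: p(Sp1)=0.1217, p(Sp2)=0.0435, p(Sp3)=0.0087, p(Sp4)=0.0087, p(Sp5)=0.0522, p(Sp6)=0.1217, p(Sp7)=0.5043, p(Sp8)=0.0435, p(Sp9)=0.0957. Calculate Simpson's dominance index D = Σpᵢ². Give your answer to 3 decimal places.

D = 0.1217² + 0.0435² + 0.0087² + 0.0087² + 0.0522² + 0.1217² + 0.5043² + 0.0435² + 0.0957² = 0.01481 + 0.00189 + 0.00008 + 0.00008 + 0.00272 + 0.01481 + 0.25432 + 0.00189 + 0.00916 = 0.29976 (working shown to 5 dp, full precision carried).
To 3 decimal places, D = 0.300.

0.300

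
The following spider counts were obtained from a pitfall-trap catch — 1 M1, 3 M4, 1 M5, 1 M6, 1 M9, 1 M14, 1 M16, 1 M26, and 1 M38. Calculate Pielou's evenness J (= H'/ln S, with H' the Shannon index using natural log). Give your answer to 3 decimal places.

Total N = 1+3+1+1+1+1+1+1+1 = 11, so the proportions are 0.09091, 0.27273, 0.09091, 0.09091, 0.09091, 0.09091, 0.09091, 0.09091, 0.09091 (working shown to 5 dp, full precision carried).
H' = −Σ pᵢ ln pᵢ = −((-0.21799) + (-0.35435) + (-0.21799) + (-0.21799) + (-0.21799) + (-0.21799) + (-0.21799) + (-0.21799) + (-0.21799)) = 2.09827.
With S = 9 species, ln S = 2.19722, so J = 2.09827/2.19722 = 0.95497, i.e. 0.955 to 3 decimal places.

0.955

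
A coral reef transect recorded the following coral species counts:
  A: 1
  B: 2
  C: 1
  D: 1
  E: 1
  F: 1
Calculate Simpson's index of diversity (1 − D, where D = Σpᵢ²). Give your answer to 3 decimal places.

0.816

Total N = 1+2+1+1+1+1 = 7, so the proportions are 0.14286, 0.28571, 0.14286, 0.14286, 0.14286, 0.14286 (working shown to 5 dp, full precision carried).
D = 0.14286² + 0.28571² + 0.14286² + 0.14286² + 0.14286² + 0.14286² = 0.02041 + 0.08163 + 0.02041 + 0.02041 + 0.02041 + 0.02041 = 0.18367.
So 1 − D = 0.81633, i.e. 0.816 to 3 decimal places.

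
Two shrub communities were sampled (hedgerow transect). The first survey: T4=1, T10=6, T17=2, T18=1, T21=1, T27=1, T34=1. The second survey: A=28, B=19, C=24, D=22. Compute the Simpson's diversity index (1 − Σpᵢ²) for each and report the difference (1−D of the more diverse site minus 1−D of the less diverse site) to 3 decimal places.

The first survey: N=13, proportions 0.07692, 0.46154, 0.15385, 0.07692, 0.07692, 0.07692, 0.07692, giving 1−D = 0.73373 (working shown to 5 dp, full precision carried).
The second survey: N=93, proportions 0.30108, 0.2043, 0.25806, 0.23656, giving 1−D = 0.74506.
Difference = |0.73373 − 0.74506| = 0.01133, i.e. 0.011 to 3 decimal places.

0.011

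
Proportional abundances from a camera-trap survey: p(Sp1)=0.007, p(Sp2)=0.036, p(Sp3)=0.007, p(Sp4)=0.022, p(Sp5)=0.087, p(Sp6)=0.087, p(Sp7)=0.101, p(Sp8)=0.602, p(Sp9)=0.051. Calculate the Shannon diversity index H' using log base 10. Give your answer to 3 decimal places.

0.602

Each pᵢ log₁₀ pᵢ term (working shown to 5 dp, full precision carried): 0.007×(-2.15490)=-0.01508, 0.036×(-1.44370)=-0.05197, 0.007×(-2.15490)=-0.01508, 0.022×(-1.65758)=-0.03647, 0.087×(-1.06048)=-0.09226, 0.087×(-1.06048)=-0.09226, 0.101×(-0.99568)=-0.10056, 0.602×(-0.22040)=-0.13268, 0.051×(-1.29243)=-0.06591.
Sum = -0.60229, so H' = 0.602.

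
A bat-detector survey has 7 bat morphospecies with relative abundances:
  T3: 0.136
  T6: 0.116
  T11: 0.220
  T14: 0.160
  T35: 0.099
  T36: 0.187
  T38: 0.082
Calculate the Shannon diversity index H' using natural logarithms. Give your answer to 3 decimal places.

Each pᵢ ln pᵢ term (working shown to 5 dp, full precision carried): 0.136×(-1.99510)=-0.27133, 0.116×(-2.15417)=-0.24988, 0.22×(-1.51413)=-0.33311, 0.16×(-1.83258)=-0.29321, 0.099×(-2.31264)=-0.22895, 0.187×(-1.67665)=-0.31353, 0.082×(-2.50104)=-0.20508.
Sum = -1.89511, so H' = 1.895.

1.895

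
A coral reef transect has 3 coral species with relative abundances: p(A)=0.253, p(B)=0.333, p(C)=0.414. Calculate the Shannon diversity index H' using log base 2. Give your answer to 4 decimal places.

Each pᵢ log₂ pᵢ term (working shown to 6 dp, full precision carried): 0.253×(-1.982791)=-0.501646, 0.333×(-1.586406)=-0.528273, 0.414×(-1.272297)=-0.526731.
Sum = -1.556650, so H' = 1.5567.

1.5567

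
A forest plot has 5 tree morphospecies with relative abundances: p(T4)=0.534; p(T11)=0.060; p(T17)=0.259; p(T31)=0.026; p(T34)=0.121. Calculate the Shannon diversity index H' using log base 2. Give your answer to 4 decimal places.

Each pᵢ log₂ pᵢ term (working shown to 6 dp, full precision carried): 0.534×(-0.905088)=-0.483317, 0.06×(-4.058894)=-0.243534, 0.259×(-1.948976)=-0.504785, 0.026×(-5.265345)=-0.136899, 0.121×(-3.046921)=-0.368677.
Sum = -1.737212, so H' = 1.7372.

1.7372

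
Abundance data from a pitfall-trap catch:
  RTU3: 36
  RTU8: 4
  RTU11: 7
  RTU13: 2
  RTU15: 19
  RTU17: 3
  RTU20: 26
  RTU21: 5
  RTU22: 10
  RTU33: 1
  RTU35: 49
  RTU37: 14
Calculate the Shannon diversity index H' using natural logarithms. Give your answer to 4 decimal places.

2.0328

Total N = 36+4+7+2+19+3+26+5+10+1+49+14 = 176, so the proportions are 0.204545, 0.022727, 0.039773, 0.011364, 0.107955, 0.017045, 0.147727, 0.028409, 0.056818, 0.005682, 0.278409, 0.079545 (working shown to 6 dp, full precision carried).
Each pᵢ ln pᵢ term: 0.204545×(-1.586965)=-0.324606, 0.022727×(-3.784190)=-0.086004, 0.039773×(-3.224574)=-0.128250, 0.011364×(-4.477337)=-0.050879, 0.107955×(-2.226045)=-0.240312, 0.017045×(-4.071872)=-0.069407, 0.147727×(-1.912387)=-0.282512, 0.028409×(-3.561046)=-0.101166, 0.056818×(-2.867899)=-0.162949, 0.005682×(-5.170484)=-0.029378, 0.278409×(-1.278664)=-0.355992, 0.079545×(-2.531427)=-0.201363.
Sum = -2.032818, so H' = 2.0328.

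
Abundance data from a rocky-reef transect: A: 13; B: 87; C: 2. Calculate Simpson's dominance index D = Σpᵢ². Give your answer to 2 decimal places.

Total N = 13+87+2 = 102, so the proportions are 0.1275, 0.8529, 0.0196 (working shown to 4 dp, full precision carried).
D = 0.1275² + 0.8529² + 0.0196² = 0.0162 + 0.7275 + 0.0004 = 0.7441.
To 2 decimal places, D = 0.74.

0.74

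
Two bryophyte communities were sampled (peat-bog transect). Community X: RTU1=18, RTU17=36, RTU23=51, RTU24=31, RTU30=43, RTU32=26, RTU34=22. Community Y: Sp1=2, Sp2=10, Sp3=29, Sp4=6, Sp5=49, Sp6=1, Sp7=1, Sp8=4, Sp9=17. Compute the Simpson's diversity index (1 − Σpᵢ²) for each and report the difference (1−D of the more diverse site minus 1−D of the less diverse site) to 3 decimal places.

0.102

Community X: N=227, proportions 0.079295, 0.15859, 0.22467, 0.136564, 0.189427, 0.114537, 0.096916, giving 1−D = 0.841041 (working shown to 6 dp, full precision carried).
Community Y: N=119, proportions 0.016807, 0.084034, 0.243697, 0.05042, 0.411765, 0.008403, 0.008403, 0.033613, 0.142857, giving 1−D = 0.739496.
Difference = |0.841041 − 0.739496| = 0.101545, i.e. 0.102 to 3 decimal places.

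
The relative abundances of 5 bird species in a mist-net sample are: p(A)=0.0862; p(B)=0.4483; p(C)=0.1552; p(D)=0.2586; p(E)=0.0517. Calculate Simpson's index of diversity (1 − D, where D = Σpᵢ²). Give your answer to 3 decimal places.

0.698

D = 0.0862² + 0.4483² + 0.1552² + 0.2586² + 0.0517² = 0.00743 + 0.20097 + 0.02409 + 0.06687 + 0.00267 = 0.30204 (working shown to 5 dp, full precision carried).
So 1 − D = 0.69796, i.e. 0.698 to 3 decimal places.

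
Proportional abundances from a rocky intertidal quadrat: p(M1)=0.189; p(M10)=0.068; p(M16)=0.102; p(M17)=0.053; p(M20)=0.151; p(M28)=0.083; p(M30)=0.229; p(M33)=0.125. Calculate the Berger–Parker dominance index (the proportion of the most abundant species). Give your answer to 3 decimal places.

The largest proportion is 0.229, i.e. d = 0.229 to 3 decimal places.

0.229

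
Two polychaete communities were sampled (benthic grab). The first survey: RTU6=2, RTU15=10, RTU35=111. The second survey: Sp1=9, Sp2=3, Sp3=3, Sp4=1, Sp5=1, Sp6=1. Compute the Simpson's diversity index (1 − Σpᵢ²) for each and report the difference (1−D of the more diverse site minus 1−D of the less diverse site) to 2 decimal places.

The first survey: N=123, proportions 0.0163, 0.0813, 0.9024, giving 1−D = 0.1787 (working shown to 4 dp, full precision carried).
The second survey: N=18, proportions 0.5, 0.1667, 0.1667, 0.0556, 0.0556, 0.0556, giving 1−D = 0.6852.
Difference = |0.1787 − 0.6852| = 0.5065, i.e. 0.51 to 2 decimal places.

0.51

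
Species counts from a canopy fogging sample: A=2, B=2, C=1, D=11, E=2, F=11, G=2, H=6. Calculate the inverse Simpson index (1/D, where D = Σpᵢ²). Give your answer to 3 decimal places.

4.641

Total N = 2+2+1+11+2+11+2+6 = 37, so the proportions are 0.0540541, 0.0540541, 0.027027, 0.2972973, 0.0540541, 0.2972973, 0.0540541, 0.1621622 (working shown to 7 dp, full precision carried).
D = 0.0540541² + 0.0540541² + 0.027027² + 0.2972973² + 0.0540541² + 0.2972973² + 0.0540541² + 0.1621622² = 0.0029218 + 0.0029218 + 0.0007305 + 0.0883857 + 0.0029218 + 0.0883857 + 0.0029218 + 0.0262966 = 0.2154858.
So 1/D = 4.64068, i.e. 4.641 to 3 decimal places.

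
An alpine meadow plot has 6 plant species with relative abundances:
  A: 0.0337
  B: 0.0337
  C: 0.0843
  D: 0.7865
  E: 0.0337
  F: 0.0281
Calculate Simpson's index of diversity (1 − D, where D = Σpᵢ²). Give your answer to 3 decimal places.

D = 0.0337² + 0.0337² + 0.0843² + 0.7865² + 0.0337² + 0.0281² = 0.00114 + 0.00114 + 0.00711 + 0.61858 + 0.00114 + 0.00079 = 0.62989 (working shown to 5 dp, full precision carried).
So 1 − D = 0.37011, i.e. 0.370 to 3 decimal places.

0.370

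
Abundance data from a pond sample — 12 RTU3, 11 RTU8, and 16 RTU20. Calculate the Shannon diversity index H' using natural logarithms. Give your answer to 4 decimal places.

1.0852

Total N = 12+11+16 = 39, so the proportions are 0.307692, 0.282051, 0.410256 (working shown to 6 dp, full precision carried).
Each pᵢ ln pᵢ term: 0.307692×(-1.178655)=-0.362663, 0.282051×(-1.265666)=-0.356983, 0.410256×(-0.890973)=-0.365527.
Sum = -1.085173, so H' = 1.0852.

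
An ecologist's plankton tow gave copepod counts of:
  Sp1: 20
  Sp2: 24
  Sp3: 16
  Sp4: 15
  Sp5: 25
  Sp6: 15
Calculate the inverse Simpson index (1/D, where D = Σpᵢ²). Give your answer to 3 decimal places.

Total N = 20+24+16+15+25+15 = 115, so the proportions are 0.173913, 0.2086957, 0.1391304, 0.1304348, 0.2173913, 0.1304348 (working shown to 7 dp, full precision carried).
D = 0.173913² + 0.2086957² + 0.1391304² + 0.1304348² + 0.2173913² + 0.1304348² = 0.0302457 + 0.0435539 + 0.0193573 + 0.0170132 + 0.0472590 + 0.0170132 = 0.1744423.
So 1/D = 5.73255, i.e. 5.733 to 3 decimal places.

5.733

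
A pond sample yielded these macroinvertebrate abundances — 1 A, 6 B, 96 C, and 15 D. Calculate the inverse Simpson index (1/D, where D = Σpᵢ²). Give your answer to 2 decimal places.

Total N = 1+6+96+15 = 118, so the proportions are 0.00847, 0.05085, 0.81356, 0.12712 (working shown to 5 dp, full precision carried).
D = 0.00847² + 0.05085² + 0.81356² + 0.12712² = 0.00007 + 0.00259 + 0.66188 + 0.01616 = 0.68070.
So 1/D = 1.4691, i.e. 1.47 to 2 decimal places.

1.47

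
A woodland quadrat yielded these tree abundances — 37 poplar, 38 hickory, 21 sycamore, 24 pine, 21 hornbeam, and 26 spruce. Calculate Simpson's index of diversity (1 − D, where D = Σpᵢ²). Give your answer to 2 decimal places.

0.82

Total N = 37+38+21+24+21+26 = 167, so the proportions are 0.2216, 0.2275, 0.1257, 0.1437, 0.1257, 0.1557 (working shown to 4 dp, full precision carried).
D = 0.2216² + 0.2275² + 0.1257² + 0.1437² + 0.1257² + 0.1557² = 0.0491 + 0.0518 + 0.0158 + 0.0207 + 0.0158 + 0.0242 = 0.1774.
So 1 − D = 0.8226, i.e. 0.82 to 2 decimal places.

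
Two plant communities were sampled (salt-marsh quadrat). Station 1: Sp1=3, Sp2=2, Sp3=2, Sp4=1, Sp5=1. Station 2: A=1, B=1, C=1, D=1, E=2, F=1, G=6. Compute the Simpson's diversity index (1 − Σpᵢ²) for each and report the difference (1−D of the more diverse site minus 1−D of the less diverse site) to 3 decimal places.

0.032

Station 1: N=9, proportions 0.33333, 0.22222, 0.22222, 0.11111, 0.11111, giving 1−D = 0.76543 (working shown to 5 dp, full precision carried).
Station 2: N=13, proportions 0.07692, 0.07692, 0.07692, 0.07692, 0.15385, 0.07692, 0.46154, giving 1−D = 0.73373.
Difference = |0.76543 − 0.73373| = 0.03170, i.e. 0.032 to 3 decimal places.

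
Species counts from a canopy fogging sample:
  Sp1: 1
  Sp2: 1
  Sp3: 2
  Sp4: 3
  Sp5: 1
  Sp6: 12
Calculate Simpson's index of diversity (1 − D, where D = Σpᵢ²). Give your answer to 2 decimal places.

Total N = 1+1+2+3+1+12 = 20, so the proportions are 0.05, 0.05, 0.1, 0.15, 0.05, 0.6 (working shown to 4 dp, full precision carried).
D = 0.05² + 0.05² + 0.1² + 0.15² + 0.05² + 0.6² = 0.0025 + 0.0025 + 0.0100 + 0.0225 + 0.0025 + 0.3600 = 0.4000.
So 1 − D = 0.6000, i.e. 0.60 to 2 decimal places.

0.60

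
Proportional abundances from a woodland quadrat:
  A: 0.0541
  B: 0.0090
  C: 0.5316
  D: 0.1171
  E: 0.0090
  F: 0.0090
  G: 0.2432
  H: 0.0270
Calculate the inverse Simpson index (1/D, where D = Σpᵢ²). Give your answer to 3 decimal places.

2.783

D = 0.0541² + 0.009² + 0.5316² + 0.1171² + 0.009² + 0.009² + 0.2432² + 0.027² = 0.002927 + 0.000081 + 0.282599 + 0.013712 + 0.000081 + 0.000081 + 0.059146 + 0.000729 = 0.359356 (working shown to 6 dp, full precision carried).
So 1/D = 2.78276, i.e. 2.783 to 3 decimal places.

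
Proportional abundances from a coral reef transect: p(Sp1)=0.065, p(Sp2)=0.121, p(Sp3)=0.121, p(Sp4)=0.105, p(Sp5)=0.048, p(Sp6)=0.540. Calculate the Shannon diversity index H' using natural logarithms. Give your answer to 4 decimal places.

1.4039

Each pᵢ ln pᵢ term (working shown to 6 dp, full precision carried): 0.065×(-2.733368)=-0.177669, 0.121×(-2.111965)=-0.255548, 0.121×(-2.111965)=-0.255548, 0.105×(-2.253795)=-0.236648, 0.048×(-3.036554)=-0.145755, 0.54×(-0.616186)=-0.332741.
Sum = -1.403908, so H' = 1.4039.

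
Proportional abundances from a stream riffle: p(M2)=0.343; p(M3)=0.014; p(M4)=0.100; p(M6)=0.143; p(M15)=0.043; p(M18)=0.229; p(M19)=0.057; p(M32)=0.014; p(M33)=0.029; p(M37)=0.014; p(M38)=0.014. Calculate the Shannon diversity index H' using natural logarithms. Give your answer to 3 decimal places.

1.853

Each pᵢ ln pᵢ term (working shown to 5 dp, full precision carried): 0.343×(-1.07002)=-0.36702, 0.014×(-4.26870)=-0.05976, 0.1×(-2.30259)=-0.23026, 0.143×(-1.94491)=-0.27812, 0.043×(-3.14656)=-0.13530, 0.229×(-1.47403)=-0.33755, 0.057×(-2.86470)=-0.16329, 0.014×(-4.26870)=-0.05976, 0.029×(-3.54046)=-0.10267, 0.014×(-4.26870)=-0.05976, 0.014×(-4.26870)=-0.05976.
Sum = -1.85326, so H' = 1.853.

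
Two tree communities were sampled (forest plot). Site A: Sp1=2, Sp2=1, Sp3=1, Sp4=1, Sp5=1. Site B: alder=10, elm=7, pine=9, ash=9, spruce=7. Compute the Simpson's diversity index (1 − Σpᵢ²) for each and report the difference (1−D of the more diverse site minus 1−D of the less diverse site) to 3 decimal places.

0.018

Site A: N=6, proportions 0.33333, 0.16667, 0.16667, 0.16667, 0.16667, giving 1−D = 0.77778 (working shown to 5 dp, full precision carried).
Site B: N=42, proportions 0.2381, 0.16667, 0.21429, 0.21429, 0.16667, giving 1−D = 0.79592.
Difference = |0.77778 − 0.79592| = 0.01814, i.e. 0.018 to 3 decimal places.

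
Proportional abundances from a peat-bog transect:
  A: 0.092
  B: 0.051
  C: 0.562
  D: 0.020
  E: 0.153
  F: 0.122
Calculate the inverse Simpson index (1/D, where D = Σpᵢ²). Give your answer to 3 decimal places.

2.735

D = 0.092² + 0.051² + 0.562² + 0.02² + 0.153² + 0.122² = 0.008464 + 0.002601 + 0.315844 + 0.000400 + 0.023409 + 0.014884 = 0.365602 (working shown to 6 dp, full precision carried).
So 1/D = 2.73521, i.e. 2.735 to 3 decimal places.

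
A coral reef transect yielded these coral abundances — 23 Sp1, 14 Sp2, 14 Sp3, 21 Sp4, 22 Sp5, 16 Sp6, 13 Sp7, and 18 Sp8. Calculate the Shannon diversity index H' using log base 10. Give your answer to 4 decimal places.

Total N = 23+14+14+21+22+16+13+18 = 141, so the proportions are 0.163121, 0.099291, 0.099291, 0.148936, 0.156028, 0.113475, 0.092199, 0.12766 (working shown to 6 dp, full precision carried).
Each pᵢ log₁₀ pᵢ term: 0.163121×(-0.787491)=-0.128456, 0.099291×(-1.003091)=-0.099598, 0.099291×(-1.003091)=-0.099598, 0.148936×(-0.827000)=-0.123170, 0.156028×(-0.806796)=-0.125883, 0.113475×(-0.945099)=-0.107245, 0.092199×(-1.035276)=-0.095451, 0.12766×(-0.893947)=-0.114121.
Sum = -0.893522, so H' = 0.8935.

0.8935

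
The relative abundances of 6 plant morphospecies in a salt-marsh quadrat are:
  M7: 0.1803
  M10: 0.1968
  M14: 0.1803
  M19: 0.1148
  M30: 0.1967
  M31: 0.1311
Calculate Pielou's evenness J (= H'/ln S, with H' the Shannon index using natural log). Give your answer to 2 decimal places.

H' = −Σ pᵢ ln pᵢ = −((-0.3089) + (-0.3199) + (-0.3089) + (-0.2485) + (-0.3198) + (-0.2664)) = 1.7724 (working shown to 4 dp, full precision carried).
With S = 6 species, ln S = 1.7918, so J = 1.7724/1.7918 = 0.9892, i.e. 0.99 to 2 decimal places.

0.99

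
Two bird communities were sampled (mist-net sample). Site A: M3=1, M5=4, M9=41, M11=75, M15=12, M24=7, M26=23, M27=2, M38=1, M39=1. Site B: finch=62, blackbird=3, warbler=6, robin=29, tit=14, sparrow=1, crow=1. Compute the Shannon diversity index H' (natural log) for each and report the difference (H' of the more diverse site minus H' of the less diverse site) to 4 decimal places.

Site A: N=167, proportions 0.005988, 0.0239521, 0.245509, 0.4491018, 0.0718563, 0.0419162, 0.1377246, 0.011976, 0.005988, 0.005988, giving H' = 1.5338252 (working shown to 7 dp, full precision carried).
Site B: N=116, proportions 0.5344828, 0.0258621, 0.0517241, 0.25, 0.1206897, 0.0086207, 0.0086207, giving H' = 1.2662875.
Difference = |1.5338252 − 1.2662875| = 0.2675377, i.e. 0.2675 to 4 decimal places.

0.2675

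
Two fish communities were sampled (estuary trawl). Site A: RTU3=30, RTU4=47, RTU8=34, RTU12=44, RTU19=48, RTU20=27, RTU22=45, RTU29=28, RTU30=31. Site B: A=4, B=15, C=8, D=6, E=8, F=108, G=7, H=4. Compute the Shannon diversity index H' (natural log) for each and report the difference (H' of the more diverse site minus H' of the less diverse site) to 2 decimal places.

Site A: N=334, proportions 0.0898, 0.1407, 0.1018, 0.1317, 0.1437, 0.0808, 0.1347, 0.0838, 0.0928, giving H' = 2.1727 (working shown to 4 dp, full precision carried).
Site B: N=160, proportions 0.025, 0.0938, 0.05, 0.0375, 0.05, 0.675, 0.0437, 0.025, giving H' = 1.2313.
Difference = |2.1727 − 1.2313| = 0.9414, i.e. 0.94 to 2 decimal places.

0.94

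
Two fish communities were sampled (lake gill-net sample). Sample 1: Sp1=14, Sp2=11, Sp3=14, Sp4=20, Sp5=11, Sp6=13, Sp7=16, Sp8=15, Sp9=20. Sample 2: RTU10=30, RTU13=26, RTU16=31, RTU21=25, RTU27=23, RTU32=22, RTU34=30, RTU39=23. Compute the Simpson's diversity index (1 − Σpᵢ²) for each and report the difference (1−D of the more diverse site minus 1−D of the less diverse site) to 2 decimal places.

0.01

Sample 1: N=134, proportions 0.1045, 0.0821, 0.1045, 0.1493, 0.0821, 0.097, 0.1194, 0.1119, 0.1493, giving 1−D = 0.8839 (working shown to 4 dp, full precision carried).
Sample 2: N=210, proportions 0.1429, 0.1238, 0.1476, 0.119, 0.1095, 0.1048, 0.1429, 0.1095, giving 1−D = 0.8729.
Difference = |0.8839 − 0.8729| = 0.0110, i.e. 0.01 to 2 decimal places.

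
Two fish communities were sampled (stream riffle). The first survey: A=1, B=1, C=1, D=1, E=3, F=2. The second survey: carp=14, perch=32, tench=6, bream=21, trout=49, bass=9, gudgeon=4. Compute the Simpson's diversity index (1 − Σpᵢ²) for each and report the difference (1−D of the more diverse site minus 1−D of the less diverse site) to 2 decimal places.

0.02

The first survey: N=9, proportions 0.1111, 0.1111, 0.1111, 0.1111, 0.3333, 0.2222, giving 1−D = 0.7901 (working shown to 4 dp, full precision carried).
The second survey: N=135, proportions 0.1037, 0.237, 0.0444, 0.1556, 0.363, 0.0667, 0.0296, giving 1−D = 0.7698.
Difference = |0.7901 − 0.7698| = 0.0203, i.e. 0.02 to 2 decimal places.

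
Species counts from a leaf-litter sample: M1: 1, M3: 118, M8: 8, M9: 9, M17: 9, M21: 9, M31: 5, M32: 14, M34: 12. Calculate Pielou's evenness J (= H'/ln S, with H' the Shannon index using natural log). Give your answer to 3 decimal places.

0.620

Total N = 1+118+8+9+9+9+5+14+12 = 185, so the proportions are 0.00541, 0.63784, 0.04324, 0.04865, 0.04865, 0.04865, 0.02703, 0.07568, 0.06486 (working shown to 5 dp, full precision carried).
H' = −Σ pᵢ ln pᵢ = −((-0.02822) + (-0.28682) + (-0.13582) + (-0.14707) + (-0.14707) + (-0.14707) + (-0.09759) + (-0.19534) + (-0.17743)) = 1.36244.
With S = 9 species, ln S = 2.19722, so J = 1.36244/2.19722 = 0.62007, i.e. 0.620 to 3 decimal places.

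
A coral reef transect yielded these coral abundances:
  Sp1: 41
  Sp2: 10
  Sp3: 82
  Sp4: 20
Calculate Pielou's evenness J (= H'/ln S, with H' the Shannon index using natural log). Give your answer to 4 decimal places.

Total N = 41+10+82+20 = 153, so the proportions are 0.267974, 0.065359, 0.535948, 0.130719 (working shown to 6 dp, full precision carried).
H' = −Σ pᵢ ln pᵢ = −((-0.352886) + (-0.178291) + (-0.334281) + (-0.265975)) = 1.131432.
With S = 4 species, ln S = 1.386294, so J = 1.131432/1.386294 = 0.816156, i.e. 0.8162 to 4 decimal places.

0.8162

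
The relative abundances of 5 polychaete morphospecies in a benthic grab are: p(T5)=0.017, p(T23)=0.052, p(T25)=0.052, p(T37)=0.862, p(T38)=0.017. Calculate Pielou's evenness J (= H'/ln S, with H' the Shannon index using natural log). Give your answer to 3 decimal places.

H' = −Σ pᵢ ln pᵢ = −((-0.06927) + (-0.15374) + (-0.15374) + (-0.12801) + (-0.06927)) = 0.57402 (working shown to 5 dp, full precision carried).
With S = 5 species, ln S = 1.60944, so J = 0.57402/1.60944 = 0.35666, i.e. 0.357 to 3 decimal places.

0.357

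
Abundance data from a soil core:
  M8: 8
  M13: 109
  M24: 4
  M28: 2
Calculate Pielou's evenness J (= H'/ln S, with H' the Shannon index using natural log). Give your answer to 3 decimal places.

0.334

Total N = 8+109+4+2 = 123, so the proportions are 0.06504, 0.88618, 0.03252, 0.01626 (working shown to 5 dp, full precision carried).
H' = −Σ pᵢ ln pᵢ = −((-0.17774) + (-0.10708) + (-0.11141) + (-0.06698)) = 0.46321.
With S = 4 species, ln S = 1.38629, so J = 0.46321/1.38629 = 0.33413, i.e. 0.334 to 3 decimal places.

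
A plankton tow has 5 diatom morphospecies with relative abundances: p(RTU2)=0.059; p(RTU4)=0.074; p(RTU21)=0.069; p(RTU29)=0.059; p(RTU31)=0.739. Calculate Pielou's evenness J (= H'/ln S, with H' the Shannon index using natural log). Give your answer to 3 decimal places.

0.581

H' = −Σ pᵢ ln pᵢ = −((-0.16698) + (-0.19267) + (-0.18448) + (-0.16698) + (-0.22352)) = 0.93464 (working shown to 5 dp, full precision carried).
With S = 5 species, ln S = 1.60944, so J = 0.93464/1.60944 = 0.58072, i.e. 0.581 to 3 decimal places.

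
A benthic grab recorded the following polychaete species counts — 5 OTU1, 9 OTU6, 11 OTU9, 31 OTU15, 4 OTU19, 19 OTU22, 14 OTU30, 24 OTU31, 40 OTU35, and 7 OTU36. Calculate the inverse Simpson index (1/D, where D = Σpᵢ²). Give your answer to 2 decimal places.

6.75

Total N = 5+9+11+31+4+19+14+24+40+7 = 164, so the proportions are 0.030488, 0.054878, 0.067073, 0.189024, 0.02439, 0.115854, 0.085366, 0.146341, 0.243902, 0.042683 (working shown to 6 dp, full precision carried).
D = 0.030488² + 0.054878² + 0.067073² + 0.189024² + 0.02439² + 0.115854² + 0.085366² + 0.146341² + 0.243902² + 0.042683² = 0.000930 + 0.003012 + 0.004499 + 0.035730 + 0.000595 + 0.013422 + 0.007287 + 0.021416 + 0.059488 + 0.001822 = 0.148200.
So 1/D = 6.7476, i.e. 6.75 to 2 decimal places.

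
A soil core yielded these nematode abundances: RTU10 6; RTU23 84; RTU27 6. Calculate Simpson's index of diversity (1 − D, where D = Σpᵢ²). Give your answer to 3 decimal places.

0.227

Total N = 6+84+6 = 96, so the proportions are 0.0625, 0.875, 0.0625 (working shown to 5 dp, full precision carried).
D = 0.0625² + 0.875² + 0.0625² = 0.00391 + 0.76562 + 0.00391 = 0.77344.
So 1 − D = 0.22656, i.e. 0.227 to 3 decimal places.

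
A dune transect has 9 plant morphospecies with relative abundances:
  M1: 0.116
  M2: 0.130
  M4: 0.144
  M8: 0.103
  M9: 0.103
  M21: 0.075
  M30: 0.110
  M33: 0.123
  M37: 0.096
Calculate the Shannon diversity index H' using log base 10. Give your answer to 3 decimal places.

Each pᵢ log₁₀ pᵢ term (working shown to 5 dp, full precision carried): 0.116×(-0.93554)=-0.10852, 0.13×(-0.88606)=-0.11519, 0.144×(-0.84164)=-0.12120, 0.103×(-0.98716)=-0.10168, 0.103×(-0.98716)=-0.10168, 0.075×(-1.12494)=-0.08437, 0.11×(-0.95861)=-0.10545, 0.123×(-0.91009)=-0.11194, 0.096×(-1.01773)=-0.09770.
Sum = -0.94772, so H' = 0.948.

0.948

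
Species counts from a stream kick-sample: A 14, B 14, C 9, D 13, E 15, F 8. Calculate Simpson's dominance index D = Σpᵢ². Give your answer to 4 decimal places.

Total N = 14+14+9+13+15+8 = 73, so the proportions are 0.191781, 0.191781, 0.123288, 0.178082, 0.205479, 0.109589 (working shown to 6 dp, full precision carried).
D = 0.191781² + 0.191781² + 0.123288² + 0.178082² + 0.205479² + 0.109589² = 0.036780 + 0.036780 + 0.015200 + 0.031713 + 0.042222 + 0.012010 = 0.174704.
To 4 decimal places, D = 0.1747.

0.1747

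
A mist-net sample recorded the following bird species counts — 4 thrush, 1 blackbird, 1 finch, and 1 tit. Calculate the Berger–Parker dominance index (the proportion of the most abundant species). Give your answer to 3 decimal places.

0.571

Total N = 4+1+1+1 = 7, so the proportions are 0.57143, 0.14286, 0.14286, 0.14286 (working shown to 5 dp, full precision carried).
The largest proportion is 0.57143, i.e. d = 0.571 to 3 decimal places.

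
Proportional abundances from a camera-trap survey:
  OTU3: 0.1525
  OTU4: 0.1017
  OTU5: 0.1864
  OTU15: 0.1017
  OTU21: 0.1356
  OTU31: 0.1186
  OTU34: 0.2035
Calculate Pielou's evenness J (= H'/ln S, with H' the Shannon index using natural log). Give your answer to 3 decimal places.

0.983

H' = −Σ pᵢ ln pᵢ = −((-0.28679) + (-0.23246) + (-0.31313) + (-0.23246) + (-0.27094) + (-0.25286) + (-0.32399)) = 1.91261 (working shown to 5 dp, full precision carried).
With S = 7 species, ln S = 1.94591, so J = 1.91261/1.94591 = 0.98289, i.e. 0.983 to 3 decimal places.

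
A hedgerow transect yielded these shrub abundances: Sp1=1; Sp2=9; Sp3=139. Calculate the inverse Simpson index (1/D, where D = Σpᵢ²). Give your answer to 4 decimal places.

1.1442

Total N = 1+9+139 = 149, so the proportions are 0.0067114, 0.0604027, 0.9328859 (working shown to 7 dp, full precision carried).
D = 0.0067114² + 0.0604027² + 0.9328859² = 0.0000450 + 0.0036485 + 0.8702761 = 0.8739696.
So 1/D = 1.144205, i.e. 1.1442 to 4 decimal places.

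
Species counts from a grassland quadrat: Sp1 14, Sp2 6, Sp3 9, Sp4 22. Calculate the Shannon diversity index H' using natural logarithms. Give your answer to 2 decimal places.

Total N = 14+6+9+22 = 51, so the proportions are 0.2745, 0.1176, 0.1765, 0.4314 (working shown to 4 dp, full precision carried).
Each pᵢ ln pᵢ term: 0.2745×(-1.2928)=-0.3549, 0.1176×(-2.1401)=-0.2518, 0.1765×(-1.7346)=-0.3061, 0.4314×(-0.8408)=-0.3627.
Sum = -1.2754, so H' = 1.28.

1.28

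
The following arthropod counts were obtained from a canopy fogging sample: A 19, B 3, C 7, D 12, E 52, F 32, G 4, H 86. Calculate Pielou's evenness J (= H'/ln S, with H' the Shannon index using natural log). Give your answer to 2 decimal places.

0.78

Total N = 19+3+7+12+52+32+4+86 = 215, so the proportions are 0.0884, 0.014, 0.0326, 0.0558, 0.2419, 0.1488, 0.0186, 0.4 (working shown to 4 dp, full precision carried).
H' = −Σ pᵢ ln pᵢ = −((-0.2144) + (-0.0596) + (-0.1115) + (-0.1611) + (-0.3433) + (-0.2835) + (-0.0741) + (-0.3665)) = 1.6140.
With S = 8 species, ln S = 2.0794, so J = 1.6140/2.0794 = 0.7762, i.e. 0.78 to 2 decimal places.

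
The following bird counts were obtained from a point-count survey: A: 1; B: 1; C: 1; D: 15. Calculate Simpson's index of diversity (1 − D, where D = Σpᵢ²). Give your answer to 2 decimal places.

Total N = 1+1+1+15 = 18, so the proportions are 0.0556, 0.0556, 0.0556, 0.8333 (working shown to 4 dp, full precision carried).
D = 0.0556² + 0.0556² + 0.0556² + 0.8333² = 0.0031 + 0.0031 + 0.0031 + 0.6944 = 0.7037.
So 1 − D = 0.2963, i.e. 0.30 to 2 decimal places.

0.30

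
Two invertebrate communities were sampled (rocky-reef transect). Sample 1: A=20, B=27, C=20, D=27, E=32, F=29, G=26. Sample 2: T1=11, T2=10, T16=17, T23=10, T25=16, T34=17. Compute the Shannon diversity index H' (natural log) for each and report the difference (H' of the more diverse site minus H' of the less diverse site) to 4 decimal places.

0.1696

Sample 1: N=181, proportions 0.110497238, 0.149171271, 0.110497238, 0.149171271, 0.17679558, 0.160220994, 0.143646409, giving H' = 1.932916260 (working shown to 9 dp, full precision carried).
Sample 2: N=81, proportions 0.135802469, 0.12345679, 0.209876543, 0.12345679, 0.197530864, 0.209876543, giving H' = 1.763347635.
Difference = |1.932916260 − 1.763347635| = 0.169568625, i.e. 0.1696 to 4 decimal places.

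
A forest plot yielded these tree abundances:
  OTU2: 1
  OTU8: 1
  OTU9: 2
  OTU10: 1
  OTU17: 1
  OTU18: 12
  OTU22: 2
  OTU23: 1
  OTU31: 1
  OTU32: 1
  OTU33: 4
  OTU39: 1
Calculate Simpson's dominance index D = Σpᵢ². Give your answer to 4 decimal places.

0.2245

Total N = 1+1+2+1+1+12+2+1+1+1+4+1 = 28, so the proportions are 0.035714, 0.035714, 0.071429, 0.035714, 0.035714, 0.428571, 0.071429, 0.035714, 0.035714, 0.035714, 0.142857, 0.035714 (working shown to 6 dp, full precision carried).
D = 0.035714² + 0.035714² + 0.071429² + 0.035714² + 0.035714² + 0.428571² + 0.071429² + 0.035714² + 0.035714² + 0.035714² + 0.142857² + 0.035714² = 0.001276 + 0.001276 + 0.005102 + 0.001276 + 0.001276 + 0.183673 + 0.005102 + 0.001276 + 0.001276 + 0.001276 + 0.020408 + 0.001276 = 0.224490.
To 4 decimal places, D = 0.2245.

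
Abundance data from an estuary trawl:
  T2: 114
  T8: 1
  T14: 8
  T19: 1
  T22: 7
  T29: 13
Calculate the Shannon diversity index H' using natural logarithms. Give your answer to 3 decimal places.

Total N = 114+1+8+1+7+13 = 144, so the proportions are 0.79167, 0.00694, 0.05556, 0.00694, 0.04861, 0.09028 (working shown to 5 dp, full precision carried).
Each pᵢ ln pᵢ term: 0.79167×(-0.23361)=-0.18495, 0.00694×(-4.96981)=-0.03451, 0.05556×(-2.89037)=-0.16058, 0.00694×(-4.96981)=-0.03451, 0.04861×(-3.02390)=-0.14700, 0.09028×(-2.40486)=-0.21711.
Sum = -0.77865, so H' = 0.779.

0.779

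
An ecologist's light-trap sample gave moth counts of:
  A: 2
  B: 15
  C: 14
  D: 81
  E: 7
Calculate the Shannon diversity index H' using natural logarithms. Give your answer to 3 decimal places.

1.010

Total N = 2+15+14+81+7 = 119, so the proportions are 0.01681, 0.12605, 0.11765, 0.68067, 0.05882 (working shown to 5 dp, full precision carried).
Each pᵢ ln pᵢ term: 0.01681×(-4.08598)=-0.06867, 0.12605×(-2.07107)=-0.26106, 0.11765×(-2.14007)=-0.25177, 0.68067×(-0.38467)=-0.26184, 0.05882×(-2.83321)=-0.16666.
Sum = -1.01000, so H' = 1.010.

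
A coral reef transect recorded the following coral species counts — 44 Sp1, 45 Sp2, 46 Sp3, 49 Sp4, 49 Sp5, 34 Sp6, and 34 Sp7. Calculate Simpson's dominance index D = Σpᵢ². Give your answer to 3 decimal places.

0.146

Total N = 44+45+46+49+49+34+34 = 301, so the proportions are 0.14618, 0.1495, 0.15282, 0.16279, 0.16279, 0.11296, 0.11296 (working shown to 5 dp, full precision carried).
D = 0.14618² + 0.1495² + 0.15282² + 0.16279² + 0.16279² + 0.11296² + 0.11296² = 0.02137 + 0.02235 + 0.02336 + 0.02650 + 0.02650 + 0.01276 + 0.01276 = 0.14559.
To 3 decimal places, D = 0.146.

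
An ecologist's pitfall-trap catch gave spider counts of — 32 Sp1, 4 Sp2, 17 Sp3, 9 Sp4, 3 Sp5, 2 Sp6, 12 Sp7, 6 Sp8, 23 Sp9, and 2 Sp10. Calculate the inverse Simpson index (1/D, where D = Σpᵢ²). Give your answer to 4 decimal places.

5.6648

Total N = 32+4+17+9+3+2+12+6+23+2 = 110, so the proportions are 0.29090909, 0.03636364, 0.15454545, 0.08181818, 0.02727273, 0.01818182, 0.10909091, 0.05454545, 0.20909091, 0.01818182 (working shown to 8 dp, full precision carried).
D = 0.29090909² + 0.03636364² + 0.15454545² + 0.08181818² + 0.02727273² + 0.01818182² + 0.10909091² + 0.05454545² + 0.20909091² + 0.01818182² = 0.08462810 + 0.00132231 + 0.02388430 + 0.00669421 + 0.00074380 + 0.00033058 + 0.01190083 + 0.00297521 + 0.04371901 + 0.00033058 = 0.17652893.
So 1/D = 5.664794, i.e. 5.6648 to 4 decimal places.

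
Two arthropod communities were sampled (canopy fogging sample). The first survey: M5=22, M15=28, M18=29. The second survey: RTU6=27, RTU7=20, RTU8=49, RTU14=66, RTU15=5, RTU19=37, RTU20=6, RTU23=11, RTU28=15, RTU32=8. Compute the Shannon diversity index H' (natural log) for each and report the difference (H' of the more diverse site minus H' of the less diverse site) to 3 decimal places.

0.913

The first survey: N=79, proportions 0.27848, 0.35443, 0.36709, giving H' = 1.09152 (working shown to 5 dp, full precision carried).
The second survey: N=244, proportions 0.11066, 0.08197, 0.20082, 0.27049, 0.02049, 0.15164, 0.02459, 0.04508, 0.06148, 0.03279, giving H' = 2.00474.
Difference = |1.09152 − 2.00474| = 0.91322, i.e. 0.913 to 3 decimal places.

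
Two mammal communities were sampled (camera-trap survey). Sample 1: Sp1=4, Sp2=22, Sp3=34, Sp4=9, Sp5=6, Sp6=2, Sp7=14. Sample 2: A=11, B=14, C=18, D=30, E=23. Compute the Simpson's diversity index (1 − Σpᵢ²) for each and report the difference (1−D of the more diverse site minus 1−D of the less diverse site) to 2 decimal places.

Sample 1: N=91, proportions 0.04396, 0.24176, 0.37363, 0.0989, 0.06593, 0.02198, 0.15385, giving 1−D = 0.76174 (working shown to 5 dp, full precision carried).
Sample 2: N=96, proportions 0.11458, 0.14583, 0.1875, 0.3125, 0.23958, giving 1−D = 0.77539.
Difference = |0.76174 − 0.77539| = 0.01365, i.e. 0.01 to 2 decimal places.

0.01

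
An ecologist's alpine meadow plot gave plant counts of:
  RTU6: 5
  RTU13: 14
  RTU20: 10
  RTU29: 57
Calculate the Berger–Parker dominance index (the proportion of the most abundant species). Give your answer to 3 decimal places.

Total N = 5+14+10+57 = 86, so the proportions are 0.05814, 0.16279, 0.11628, 0.66279 (working shown to 5 dp, full precision carried).
The largest proportion is 0.66279, i.e. d = 0.663 to 3 decimal places.

0.663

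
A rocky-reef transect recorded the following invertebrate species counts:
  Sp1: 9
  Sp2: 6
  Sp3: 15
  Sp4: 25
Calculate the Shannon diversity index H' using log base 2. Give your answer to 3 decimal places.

Total N = 9+6+15+25 = 55, so the proportions are 0.16364, 0.10909, 0.27273, 0.45455 (working shown to 5 dp, full precision carried).
Each pᵢ log₂ pᵢ term: 0.16364×(-2.61143)=-0.42733, 0.10909×(-3.19640)=-0.34870, 0.27273×(-1.87447)=-0.51122, 0.45455×(-1.13750)=-0.51705.
Sum = -1.80429, so H' = 1.804.

1.804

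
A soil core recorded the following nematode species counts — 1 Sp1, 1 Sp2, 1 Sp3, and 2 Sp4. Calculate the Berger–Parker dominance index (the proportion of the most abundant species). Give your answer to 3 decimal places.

0.400

Total N = 1+1+1+2 = 5, so the proportions are 0.2, 0.2, 0.2, 0.4 (working shown to 5 dp, full precision carried).
The largest proportion is 0.4, i.e. d = 0.400 to 3 decimal places.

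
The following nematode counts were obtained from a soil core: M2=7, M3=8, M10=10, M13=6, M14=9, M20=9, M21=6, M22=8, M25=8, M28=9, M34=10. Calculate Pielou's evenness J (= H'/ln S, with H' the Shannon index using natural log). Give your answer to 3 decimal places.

Total N = 7+8+10+6+9+9+6+8+8+9+10 = 90, so the proportions are 0.07778, 0.08889, 0.11111, 0.06667, 0.1, 0.1, 0.06667, 0.08889, 0.08889, 0.1, 0.11111 (working shown to 5 dp, full precision carried).
H' = −Σ pᵢ ln pᵢ = −((-0.19864) + (-0.21514) + (-0.24414) + (-0.18054) + (-0.23026) + (-0.23026) + (-0.18054) + (-0.21514) + (-0.21514) + (-0.23026) + (-0.24414)) = 2.38419.
With S = 11 species, ln S = 2.39790, so J = 2.38419/2.39790 = 0.99428, i.e. 0.994 to 3 decimal places.

0.994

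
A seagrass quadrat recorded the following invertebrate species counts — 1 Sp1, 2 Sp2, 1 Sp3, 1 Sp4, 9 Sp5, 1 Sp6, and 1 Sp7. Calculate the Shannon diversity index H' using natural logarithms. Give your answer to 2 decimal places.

Total N = 1+2+1+1+9+1+1 = 16, so the proportions are 0.0625, 0.125, 0.0625, 0.0625, 0.5625, 0.0625, 0.0625 (working shown to 4 dp, full precision carried).
Each pᵢ ln pᵢ term: 0.0625×(-2.7726)=-0.1733, 0.125×(-2.0794)=-0.2599, 0.0625×(-2.7726)=-0.1733, 0.0625×(-2.7726)=-0.1733, 0.5625×(-0.5754)=-0.3236, 0.0625×(-2.7726)=-0.1733, 0.0625×(-2.7726)=-0.1733.
Sum = -1.4500, so H' = 1.45.

1.45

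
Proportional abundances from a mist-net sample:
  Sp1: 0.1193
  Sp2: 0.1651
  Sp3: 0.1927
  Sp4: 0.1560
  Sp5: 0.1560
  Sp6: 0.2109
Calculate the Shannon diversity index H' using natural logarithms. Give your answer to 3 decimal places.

1.776

Each pᵢ ln pᵢ term (working shown to 5 dp, full precision carried): 0.1193×(-2.12611)=-0.25365, 0.1651×(-1.80120)=-0.29738, 0.1927×(-1.64662)=-0.31730, 0.156×(-1.85790)=-0.28983, 0.156×(-1.85790)=-0.28983, 0.2109×(-1.55637)=-0.32824.
Sum = -1.77623, so H' = 1.776.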